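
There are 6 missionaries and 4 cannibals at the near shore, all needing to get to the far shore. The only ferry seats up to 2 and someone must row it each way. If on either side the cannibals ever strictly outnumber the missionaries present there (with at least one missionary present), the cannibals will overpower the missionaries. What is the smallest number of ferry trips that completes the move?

Counting alone: each trip to the far shore takes at most 2 across and each return brings at least 1 back, so after t trips out (and t−1 returns) at most 2t − (t−1) of the 10 are across; that first reaches 10 at t = 9, so at least 17 crossings are needed.
The plan below uses exactly 17 crossings, so it is optimal:
1. 2 cannibals → the far shore.  (the near shore: 6M 2C; the far shore: 0M 2C)
2. 1 cannibal ← the near shore.  (the near shore: 6M 3C; the far shore: 0M 1C)
3. 2 cannibals → the far shore.  (the near shore: 6M 1C; the far shore: 0M 3C)
4. 1 cannibal ← the near shore.  (the near shore: 6M 2C; the far shore: 0M 2C)
5. 2 missionaries → the far shore.  (the near shore: 4M 2C; the far shore: 2M 2C)
6. 1 cannibal ← the near shore.  (the near shore: 4M 3C; the far shore: 2M 1C)
7. 1 missionary and 1 cannibal → the far shore.  (the near shore: 3M 2C; the far shore: 3M 2C)
8. 1 cannibal ← the near shore.  (the near shore: 3M 3C; the far shore: 3M 1C)
9. 2 cannibals → the far shore.  (the near shore: 3M 1C; the far shore: 3M 3C)
10. 1 cannibal ← the near shore.  (the near shore: 3M 2C; the far shore: 3M 2C)
11. 1 missionary and 1 cannibal → the far shore.  (the near shore: 2M 1C; the far shore: 4M 3C)
12. 1 cannibal ← the near shore.  (the near shore: 2M 2C; the far shore: 4M 2C)
13. 2 cannibals → the far shore.  (the near shore: 2M 0C; the far shore: 4M 4C)
14. 1 cannibal ← the near shore.  (the near shore: 2M 1C; the far shore: 4M 3C)
15. 1 missionary and 1 cannibal → the far shore.  (the near shore: 1M 0C; the far shore: 5M 4C)
16. 1 cannibal ← the near shore.  (the near shore: 1M 1C; the far shore: 5M 3C)
17. 1 missionary and 1 cannibal → the far shore.  (the near shore: 0M 0C; the far shore: 6M 4C)

17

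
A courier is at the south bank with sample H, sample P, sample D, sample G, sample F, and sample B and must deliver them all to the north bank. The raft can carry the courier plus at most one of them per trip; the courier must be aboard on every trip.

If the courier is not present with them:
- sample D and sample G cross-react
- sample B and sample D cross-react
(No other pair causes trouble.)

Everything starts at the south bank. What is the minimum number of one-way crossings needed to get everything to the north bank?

13

Counting alone: the courier can take at most 1 across per trip to the north bank, so moving all 6 needs at least 6 loaded trips out, with a return between consecutive ones — at least 11 crossings.
The safety rule pushes this higher. Following every safe sequence of crossings, the most of the 6 that can be at the north bank as the raft arrives there on crossing 11 is 5 — never all 6.
So no plan with fewer than 13 crossings exists, and this one achieves 13:
1. Courier goes to the north bank with sample D.  [the south bank: sample B, sample F, sample G, sample H, sample P | the north bank: sample D]
2. Courier goes back to the south bank alone.  [the south bank: sample B, sample F, sample G, sample H, sample P | the north bank: sample D]
3. Courier goes to the north bank with sample H.  [the south bank: sample B, sample F, sample G, sample P | the north bank: sample D, sample H]
4. Courier goes back to the south bank alone.  [the south bank: sample B, sample F, sample G, sample P | the north bank: sample D, sample H]
5. Courier goes to the north bank with sample P.  [the south bank: sample B, sample F, sample G | the north bank: sample D, sample H, sample P]
6. Courier goes back to the south bank alone.  [the south bank: sample B, sample F, sample G | the north bank: sample D, sample H, sample P]
7. Courier goes to the north bank with sample G.  [the south bank: sample B, sample F | the north bank: sample D, sample G, sample H, sample P]
8. Courier goes back to the south bank with sample D.  [the south bank: sample B, sample D, sample F | the north bank: sample G, sample H, sample P]
9. Courier goes to the north bank with sample B.  [the south bank: sample D, sample F | the north bank: sample B, sample G, sample H, sample P]
10. Courier goes back to the south bank alone.  [the south bank: sample D, sample F | the north bank: sample B, sample G, sample H, sample P]
11. Courier goes to the north bank with sample F.  [the south bank: sample D | the north bank: sample B, sample F, sample G, sample H, sample P]
12. Courier goes back to the south bank alone.  [the south bank: sample D | the north bank: sample B, sample F, sample G, sample H, sample P]
13. Courier goes to the north bank with sample D.  [the south bank: — | the north bank: sample B, sample D, sample F, sample G, sample H, sample P]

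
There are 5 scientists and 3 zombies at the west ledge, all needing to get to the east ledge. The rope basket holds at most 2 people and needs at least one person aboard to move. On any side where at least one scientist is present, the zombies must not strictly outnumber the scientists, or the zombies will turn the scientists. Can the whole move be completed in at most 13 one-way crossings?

Yes

Yes — this plan uses 13 crossings (≤ 13):
1. 2 zombies → the east ledge.  (the west ledge: 5S 1Z; the east ledge: 0S 2Z)
2. 1 zombie ← the west ledge.  (the west ledge: 5S 2Z; the east ledge: 0S 1Z)
3. 2 zombies → the east ledge.  (the west ledge: 5S 0Z; the east ledge: 0S 3Z)
4. 1 zombie ← the west ledge.  (the west ledge: 5S 1Z; the east ledge: 0S 2Z)
5. 2 scientists → the east ledge.  (the west ledge: 3S 1Z; the east ledge: 2S 2Z)
6. 1 zombie ← the west ledge.  (the west ledge: 3S 2Z; the east ledge: 2S 1Z)
7. 1 scientist and 1 zombie → the east ledge.  (the west ledge: 2S 1Z; the east ledge: 3S 2Z)
8. 1 zombie ← the west ledge.  (the west ledge: 2S 2Z; the east ledge: 3S 1Z)
9. 2 zombies → the east ledge.  (the west ledge: 2S 0Z; the east ledge: 3S 3Z)
10. 1 zombie ← the west ledge.  (the west ledge: 2S 1Z; the east ledge: 3S 2Z)
11. 1 scientist and 1 zombie → the east ledge.  (the west ledge: 1S 0Z; the east ledge: 4S 3Z)
12. 1 zombie ← the west ledge.  (the west ledge: 1S 1Z; the east ledge: 4S 2Z)
13. 1 scientist and 1 zombie → the east ledge.  (the west ledge: 0S 0Z; the east ledge: 5S 3Z)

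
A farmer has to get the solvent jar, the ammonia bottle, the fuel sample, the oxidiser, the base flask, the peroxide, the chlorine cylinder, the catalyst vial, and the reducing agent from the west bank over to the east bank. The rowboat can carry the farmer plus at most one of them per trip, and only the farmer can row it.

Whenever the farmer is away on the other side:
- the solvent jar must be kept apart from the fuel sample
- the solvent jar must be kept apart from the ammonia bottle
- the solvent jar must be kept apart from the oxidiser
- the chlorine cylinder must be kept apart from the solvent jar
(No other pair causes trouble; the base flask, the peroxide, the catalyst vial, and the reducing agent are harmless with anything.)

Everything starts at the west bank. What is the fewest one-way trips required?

impossible

Following every safe sequence of crossings from the start, the most of the 9 that can be at the east bank as the rowboat arrives there on crossings 1, 3, 5, 7, 9, 11 is 1, 2, 3, 4, 5, 6 respectively; the best ever achieved is 6 of 9.
From crossing 13 on, no configuration arises that was not already reachable earlier: only 176 distinct safe configurations (who is on which side, and where the rowboat is) can ever be reached, none of them has everyone across, and every continuation just revisits them. So no valid plan exists.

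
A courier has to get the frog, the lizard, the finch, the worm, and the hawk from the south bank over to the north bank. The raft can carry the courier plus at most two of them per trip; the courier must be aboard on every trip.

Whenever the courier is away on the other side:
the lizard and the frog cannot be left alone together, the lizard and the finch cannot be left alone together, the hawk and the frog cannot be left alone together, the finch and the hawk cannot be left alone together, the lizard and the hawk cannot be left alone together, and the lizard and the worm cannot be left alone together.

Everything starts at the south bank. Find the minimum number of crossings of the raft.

7

Counting alone: the courier can take at most 2 across per trip to the north bank, so moving all 5 needs at least 3 loaded trips out, with a return between consecutive ones — at least 5 crossings.
The safety rule pushes this higher. Following every safe sequence of crossings, the most of the 5 that can be at the north bank as the raft arrives there on crossing 5 is 4 — never all 5.
So no plan with fewer than 7 crossings exists, and this one achieves 7:
1. Courier goes to the north bank with the hawk and the lizard.  [the south bank: the finch, the frog, the worm | the north bank: the hawk, the lizard]
2. Courier goes back to the south bank with the lizard.  [the south bank: the finch, the frog, the lizard, the worm | the north bank: the hawk]
3. Courier goes to the north bank with the lizard and the worm.  [the south bank: the finch, the frog | the north bank: the hawk, the lizard, the worm]
4. Courier goes back to the south bank with the lizard.  [the south bank: the finch, the frog, the lizard | the north bank: the hawk, the worm]
5. Courier goes to the north bank with the finch and the frog.  [the south bank: the lizard | the north bank: the finch, the frog, the hawk, the worm]
6. Courier goes back to the south bank with the hawk.  [the south bank: the hawk, the lizard | the north bank: the finch, the frog, the worm]
7. Courier goes to the north bank with the hawk and the lizard.  [the south bank: — | the north bank: the finch, the frog, the hawk, the lizard, the worm]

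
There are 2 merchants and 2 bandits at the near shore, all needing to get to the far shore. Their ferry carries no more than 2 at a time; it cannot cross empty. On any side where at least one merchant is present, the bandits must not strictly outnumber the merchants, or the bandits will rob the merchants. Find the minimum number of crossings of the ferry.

Counting alone: each trip to the far shore takes at most 2 across and each return brings at least 1 back, so after t trips out (and t−1 returns) at most 2t − (t−1) of the 4 are across; that first reaches 4 at t = 3, so at least 5 crossings are needed.
The plan below uses exactly 5 crossings, so it is optimal:
1. 2 bandits → the far shore.  (the near shore: 2M 0B; the far shore: 0M 2B)
2. 1 bandit ← the near shore.  (the near shore: 2M 1B; the far shore: 0M 1B)
3. 2 merchants → the far shore.  (the near shore: 0M 1B; the far shore: 2M 1B)
4. 1 bandit ← the near shore.  (the near shore: 0M 2B; the far shore: 2M 0B)
5. 2 bandits → the far shore.  (the near shore: 0M 0B; the far shore: 2M 2B)

5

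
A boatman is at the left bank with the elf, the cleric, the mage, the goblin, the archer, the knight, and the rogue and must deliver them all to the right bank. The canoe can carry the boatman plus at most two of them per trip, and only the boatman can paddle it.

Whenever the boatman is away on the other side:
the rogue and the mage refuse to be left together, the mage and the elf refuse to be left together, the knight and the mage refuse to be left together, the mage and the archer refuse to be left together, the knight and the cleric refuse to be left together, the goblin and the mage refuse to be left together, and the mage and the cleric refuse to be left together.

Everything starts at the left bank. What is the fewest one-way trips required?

Counting alone: the boatman can take at most 2 across per trip to the right bank, so moving all 7 needs at least 4 loaded trips out, with a return between consecutive ones — at least 7 crossings.
The safety rule pushes this higher. Following every safe sequence of crossings, the most of the 7 that can be at the right bank as the canoe arrives there on crossings 7, 9 is 5, 6 respectively — never all 7.
So no plan with fewer than 11 crossings exists, and this one achieves 11:
1. Boatman goes to the right bank with the cleric and the mage.
2. Boatman goes back to the left bank with the cleric.
3. Boatman goes to the right bank with the cleric and the elf.
4. Boatman goes back to the left bank with the mage.
5. Boatman goes to the right bank with the goblin and the mage.
6. Boatman goes back to the left bank with the mage.
7. Boatman goes to the right bank with the archer and the mage.
8. Boatman goes back to the left bank with the mage.
9. Boatman goes to the right bank with the mage and the rogue.
10. Boatman goes back to the left bank with the mage.
11. Boatman goes to the right bank with the knight and the mage.

11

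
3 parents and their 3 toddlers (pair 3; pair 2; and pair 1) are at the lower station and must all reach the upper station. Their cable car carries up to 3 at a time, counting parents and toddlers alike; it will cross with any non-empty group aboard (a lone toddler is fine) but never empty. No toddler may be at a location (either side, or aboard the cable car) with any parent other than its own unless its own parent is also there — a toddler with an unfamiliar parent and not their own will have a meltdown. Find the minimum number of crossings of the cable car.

5

Counting alone: each trip to the upper station takes at most 3 across and each return brings at least 1 back, so after t trips out (and t−1 returns) at most 3t − (t−1) of the 6 are across; that first reaches 6 at t = 3, so at least 5 crossings are needed.
The plan below uses exactly 5 crossings, so it is optimal:
1. parent 3 and toddler 3 cross → the upper station.
2. parent 3 crosses ← the lower station.
3. parent 1, parent 2, and parent 3 cross → the upper station.
4. toddler 3 crosses ← the lower station.
5. toddler 1, toddler 2, and toddler 3 cross → the upper station.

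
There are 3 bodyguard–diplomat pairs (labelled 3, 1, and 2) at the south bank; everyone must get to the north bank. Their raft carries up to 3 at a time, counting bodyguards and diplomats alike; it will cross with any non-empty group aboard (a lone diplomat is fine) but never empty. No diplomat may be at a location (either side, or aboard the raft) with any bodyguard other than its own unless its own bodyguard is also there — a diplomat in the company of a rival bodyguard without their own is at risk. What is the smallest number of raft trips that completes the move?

Counting alone: each trip to the north bank takes at most 3 across and each return brings at least 1 back, so after t trips out (and t−1 returns) at most 3t − (t−1) of the 6 are across; that first reaches 6 at t = 3, so at least 5 crossings are needed.
The plan below uses exactly 5 crossings, so it is optimal:
1. bodyguard 3 and diplomat 3 cross → the north bank.
2. bodyguard 3 crosses ← the south bank.
3. bodyguard 1, bodyguard 2, and bodyguard 3 cross → the north bank.
4. diplomat 3 crosses ← the south bank.
5. diplomat 1, diplomat 2, and diplomat 3 cross → the north bank.

5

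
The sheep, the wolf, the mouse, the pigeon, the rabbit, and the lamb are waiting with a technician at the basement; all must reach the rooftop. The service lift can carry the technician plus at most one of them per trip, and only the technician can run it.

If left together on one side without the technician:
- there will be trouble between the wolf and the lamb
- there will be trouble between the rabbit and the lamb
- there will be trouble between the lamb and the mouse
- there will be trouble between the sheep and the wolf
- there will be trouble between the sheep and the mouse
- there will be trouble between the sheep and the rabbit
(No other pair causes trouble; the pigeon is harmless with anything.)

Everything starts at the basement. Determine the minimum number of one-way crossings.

impossible

Whatever the first load, the items left behind include a forbidden pair without the technician. No opening move is safe, so no plan exists.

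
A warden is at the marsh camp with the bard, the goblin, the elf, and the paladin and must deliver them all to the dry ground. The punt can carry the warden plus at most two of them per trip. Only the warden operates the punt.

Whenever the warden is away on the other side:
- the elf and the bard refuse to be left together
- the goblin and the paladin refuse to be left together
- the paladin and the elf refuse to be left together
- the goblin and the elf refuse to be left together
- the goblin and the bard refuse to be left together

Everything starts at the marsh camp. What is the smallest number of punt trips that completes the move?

Counting alone: the warden can take at most 2 across per trip to the dry ground, so moving all 4 needs at least 2 loaded trips out, with a return between consecutive ones — at least 3 crossings.
The safety rule pushes this higher. Following every safe sequence of crossings, the most of the 4 that can be at the dry ground as the punt arrives there on crossing 3 is 3 — never all 4.
So no plan with fewer than 5 crossings exists, and this one achieves 5:
1. Warden goes to the dry ground with the elf and the goblin.
2. Warden goes back to the marsh camp with the goblin.
3. Warden goes to the dry ground with the bard and the paladin.
4. Warden goes back to the marsh camp with the elf.
5. Warden goes to the dry ground with the elf and the goblin.

5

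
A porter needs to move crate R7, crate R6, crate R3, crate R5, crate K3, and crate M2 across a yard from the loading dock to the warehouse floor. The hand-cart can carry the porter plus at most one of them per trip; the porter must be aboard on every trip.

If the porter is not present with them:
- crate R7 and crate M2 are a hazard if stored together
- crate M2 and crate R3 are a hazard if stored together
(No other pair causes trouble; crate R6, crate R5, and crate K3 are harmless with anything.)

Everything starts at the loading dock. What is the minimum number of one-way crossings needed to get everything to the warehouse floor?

13

Counting alone: the porter can take at most 1 across per trip to the warehouse floor, so moving all 6 needs at least 6 loaded trips out, with a return between consecutive ones — at least 11 crossings.
The safety rule pushes this higher. Following every safe sequence of crossings, the most of the 6 that can be at the warehouse floor as the hand-cart arrives there on crossing 11 is 5 — never all 6.
So no plan with fewer than 13 crossings exists, and this one achieves 13:
1. Porter goes to the warehouse floor with crate M2.  [the loading dock: crate K3, crate R3, crate R5, crate R6, crate R7 | the warehouse floor: crate M2]
2. Porter goes back to the loading dock alone.  [the loading dock: crate K3, crate R3, crate R5, crate R6, crate R7 | the warehouse floor: crate M2]
3. Porter goes to the warehouse floor with crate R7.  [the loading dock: crate K3, crate R3, crate R5, crate R6 | the warehouse floor: crate M2, crate R7]
4. Porter goes back to the loading dock with crate M2.  [the loading dock: crate K3, crate M2, crate R3, crate R5, crate R6 | the warehouse floor: crate R7]
5. Porter goes to the warehouse floor with crate R3.  [the loading dock: crate K3, crate M2, crate R5, crate R6 | the warehouse floor: crate R3, crate R7]
6. Porter goes back to the loading dock alone.  [the loading dock: crate K3, crate M2, crate R5, crate R6 | the warehouse floor: crate R3, crate R7]
7. Porter goes to the warehouse floor with crate R6.  [the loading dock: crate K3, crate M2, crate R5 | the warehouse floor: crate R3, crate R6, crate R7]
8. Porter goes back to the loading dock alone.  [the loading dock: crate K3, crate M2, crate R5 | the warehouse floor: crate R3, crate R6, crate R7]
9. Porter goes to the warehouse floor with crate R5.  [the loading dock: crate K3, crate M2 | the warehouse floor: crate R3, crate R5, crate R6, crate R7]
10. Porter goes back to the loading dock alone.  [the loading dock: crate K3, crate M2 | the warehouse floor: crate R3, crate R5, crate R6, crate R7]
11. Porter goes to the warehouse floor with crate K3.  [the loading dock: crate M2 | the warehouse floor: crate K3, crate R3, crate R5, crate R6, crate R7]
12. Porter goes back to the loading dock alone.  [the loading dock: crate M2 | the warehouse floor: crate K3, crate R3, crate R5, crate R6, crate R7]
13. Porter goes to the warehouse floor with crate M2.  [the loading dock: — | the warehouse floor: crate K3, crate M2, crate R3, crate R5, crate R6, crate R7]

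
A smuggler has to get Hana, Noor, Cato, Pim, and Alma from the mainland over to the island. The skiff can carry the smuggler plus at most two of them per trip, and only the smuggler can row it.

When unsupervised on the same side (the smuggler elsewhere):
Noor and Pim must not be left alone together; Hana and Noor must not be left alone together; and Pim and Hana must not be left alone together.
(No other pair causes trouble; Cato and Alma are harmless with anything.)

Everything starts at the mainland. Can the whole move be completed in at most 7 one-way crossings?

Yes — this plan uses 7 crossings (≤ 7):
1. Smuggler goes to the island with Hana and Noor.  [the mainland: Alma, Cato, Pim | the island: Hana, Noor]
2. Smuggler goes back to the mainland with Hana.  [the mainland: Alma, Cato, Hana, Pim | the island: Noor]
3. Smuggler goes to the island with Cato and Hana.  [the mainland: Alma, Pim | the island: Cato, Hana, Noor]
4. Smuggler goes back to the mainland with Hana.  [the mainland: Alma, Hana, Pim | the island: Cato, Noor]
5. Smuggler goes to the island with Alma and Hana.  [the mainland: Pim | the island: Alma, Cato, Hana, Noor]
6. Smuggler goes back to the mainland with Hana.  [the mainland: Hana, Pim | the island: Alma, Cato, Noor]
7. Smuggler goes to the island with Hana and Pim.  [the mainland: — | the island: Alma, Cato, Hana, Noor, Pim]

Yes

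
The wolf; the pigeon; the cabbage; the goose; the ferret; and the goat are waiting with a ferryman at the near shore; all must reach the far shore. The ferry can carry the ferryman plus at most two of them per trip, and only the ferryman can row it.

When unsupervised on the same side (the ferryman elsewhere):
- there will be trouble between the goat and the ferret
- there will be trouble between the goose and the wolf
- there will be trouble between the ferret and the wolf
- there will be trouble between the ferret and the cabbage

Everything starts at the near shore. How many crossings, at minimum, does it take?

7

Counting alone: the ferryman can take at most 2 across per trip to the far shore, so moving all 6 needs at least 3 loaded trips out, with a return between consecutive ones — at least 5 crossings.
The safety rule pushes this higher. Following every safe sequence of crossings, the most of the 6 that can be at the far shore as the ferry arrives there on crossing 5 is 5 — never all 6.
So no plan with fewer than 7 crossings exists, and this one achieves 7:
1. Ferryman goes to the far shore with the ferret and the wolf.  [the near shore: the cabbage, the goat, the goose, the pigeon | the far shore: the ferret, the wolf]
2. Ferryman goes back to the near shore with the wolf.  [the near shore: the cabbage, the goat, the goose, the pigeon, the wolf | the far shore: the ferret]
3. Ferryman goes to the far shore with the pigeon and the wolf.  [the near shore: the cabbage, the goat, the goose | the far shore: the ferret, the pigeon, the wolf]
4. Ferryman goes back to the near shore with the ferret.  [the near shore: the cabbage, the ferret, the goat, the goose | the far shore: the pigeon, the wolf]
5. Ferryman goes to the far shore with the cabbage and the goat.  [the near shore: the ferret, the goose | the far shore: the cabbage, the goat, the pigeon, the wolf]
6. Ferryman goes back to the near shore alone.  [the near shore: the ferret, the goose | the far shore: the cabbage, the goat, the pigeon, the wolf]
7. Ferryman goes to the far shore with the ferret and the goose.  [the near shore: — | the far shore: the cabbage, the ferret, the goat, the goose, the pigeon, the wolf]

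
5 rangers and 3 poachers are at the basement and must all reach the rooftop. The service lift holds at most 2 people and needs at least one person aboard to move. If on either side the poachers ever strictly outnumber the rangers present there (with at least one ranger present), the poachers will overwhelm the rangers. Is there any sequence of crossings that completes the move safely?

Yes

1. 2 poachers → the rooftop.  (the basement: 5R 1P; the rooftop: 0R 2P)
2. 1 poacher ← the basement.  (the basement: 5R 2P; the rooftop: 0R 1P)
3. 2 poachers → the rooftop.  (the basement: 5R 0P; the rooftop: 0R 3P)
4. 1 poacher ← the basement.  (the basement: 5R 1P; the rooftop: 0R 2P)
5. 2 rangers → the rooftop.  (the basement: 3R 1P; the rooftop: 2R 2P)
6. 1 poacher ← the basement.  (the basement: 3R 2P; the rooftop: 2R 1P)
7. 1 ranger and 1 poacher → the rooftop.  (the basement: 2R 1P; the rooftop: 3R 2P)
8. 1 poacher ← the basement.  (the basement: 2R 2P; the rooftop: 3R 1P)
9. 2 poachers → the rooftop.  (the basement: 2R 0P; the rooftop: 3R 3P)
10. 1 poacher ← the basement.  (the basement: 2R 1P; the rooftop: 3R 2P)
11. 1 ranger and 1 poacher → the rooftop.  (the basement: 1R 0P; the rooftop: 4R 3P)
12. 1 poacher ← the basement.  (the basement: 1R 1P; the rooftop: 4R 2P)
13. 1 ranger and 1 poacher → the rooftop.  (the basement: 0R 0P; the rooftop: 5R 3P)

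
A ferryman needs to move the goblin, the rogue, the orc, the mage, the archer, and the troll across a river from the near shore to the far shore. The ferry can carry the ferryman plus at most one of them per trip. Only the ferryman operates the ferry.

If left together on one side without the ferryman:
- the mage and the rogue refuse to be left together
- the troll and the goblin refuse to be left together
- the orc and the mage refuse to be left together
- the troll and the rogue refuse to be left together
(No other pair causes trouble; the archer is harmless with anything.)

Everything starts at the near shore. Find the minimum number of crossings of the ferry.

Whatever the first load, the items left behind include a forbidden pair without the ferryman. No opening move is safe, so no plan exists.

impossible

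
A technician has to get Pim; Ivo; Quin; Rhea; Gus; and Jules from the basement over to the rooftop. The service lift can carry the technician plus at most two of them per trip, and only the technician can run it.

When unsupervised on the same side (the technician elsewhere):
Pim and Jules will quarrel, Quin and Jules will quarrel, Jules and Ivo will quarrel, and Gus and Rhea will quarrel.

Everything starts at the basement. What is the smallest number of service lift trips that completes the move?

Counting alone: the technician can take at most 2 across per trip to the rooftop, so moving all 6 needs at least 3 loaded trips out, with a return between consecutive ones — at least 5 crossings.
The safety rule pushes this higher. Following every safe sequence of crossings, the most of the 6 that can be at the rooftop as the service lift arrives there on crossing 5 is 5 — never all 6.
So no plan with fewer than 7 crossings exists, and this one achieves 7:
1. Technician goes to the rooftop with Jules and Rhea.  [the basement: Gus, Ivo, Pim, Quin | the rooftop: Jules, Rhea]
2. Technician goes back to the basement alone.  [the basement: Gus, Ivo, Pim, Quin | the rooftop: Jules, Rhea]
3. Technician goes to the rooftop with Pim.  [the basement: Gus, Ivo, Quin | the rooftop: Jules, Pim, Rhea]
4. Technician goes back to the basement with Jules.  [the basement: Gus, Ivo, Jules, Quin | the rooftop: Pim, Rhea]
5. Technician goes to the rooftop with Ivo and Quin.  [the basement: Gus, Jules | the rooftop: Ivo, Pim, Quin, Rhea]
6. Technician goes back to the basement alone.  [the basement: Gus, Jules | the rooftop: Ivo, Pim, Quin, Rhea]
7. Technician goes to the rooftop with Gus and Jules.  [the basement: — | the rooftop: Gus, Ivo, Jules, Pim, Quin, Rhea]

7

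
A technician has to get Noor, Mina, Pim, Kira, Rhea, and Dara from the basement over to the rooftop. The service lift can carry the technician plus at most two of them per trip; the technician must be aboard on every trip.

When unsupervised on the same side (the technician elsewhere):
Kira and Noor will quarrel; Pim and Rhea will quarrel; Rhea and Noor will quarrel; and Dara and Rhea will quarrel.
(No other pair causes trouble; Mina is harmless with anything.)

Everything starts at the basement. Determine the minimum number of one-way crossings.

7

Counting alone: the technician can take at most 2 across per trip to the rooftop, so moving all 6 needs at least 3 loaded trips out, with a return between consecutive ones — at least 5 crossings.
The safety rule pushes this higher. Following every safe sequence of crossings, the most of the 6 that can be at the rooftop as the service lift arrives there on crossing 5 is 5 — never all 6.
So no plan with fewer than 7 crossings exists, and this one achieves 7:
1. Technician goes to the rooftop with Noor and Rhea.
2. Technician goes back to the basement with Noor.
3. Technician goes to the rooftop with Mina and Noor.
4. Technician goes back to the basement with Rhea.
5. Technician goes to the rooftop with Dara and Pim.
6. Technician goes back to the basement alone.
7. Technician goes to the rooftop with Kira and Rhea.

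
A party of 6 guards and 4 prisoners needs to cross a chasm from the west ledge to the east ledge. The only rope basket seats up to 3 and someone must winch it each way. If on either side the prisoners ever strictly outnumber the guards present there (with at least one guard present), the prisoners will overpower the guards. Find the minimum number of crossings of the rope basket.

9

Counting alone: each trip to the east ledge takes at most 3 across and each return brings at least 1 back, so after t trips out (and t−1 returns) at most 3t − (t−1) of the 10 are across; that first reaches 10 at t = 5, so at least 9 crossings are needed.
The plan below uses exactly 9 crossings, so it is optimal:
1. 2 prisoners → the east ledge.  (the west ledge: 6G 2P; the east ledge: 0G 2P)
2. 1 prisoner ← the west ledge.  (the west ledge: 6G 3P; the east ledge: 0G 1P)
3. 3 prisoners → the east ledge.  (the west ledge: 6G 0P; the east ledge: 0G 4P)
4. 1 prisoner ← the west ledge.  (the west ledge: 6G 1P; the east ledge: 0G 3P)
5. 3 guards → the east ledge.  (the west ledge: 3G 1P; the east ledge: 3G 3P)
6. 1 prisoner ← the west ledge.  (the west ledge: 3G 2P; the east ledge: 3G 2P)
7. 1 guard and 2 prisoners → the east ledge.  (the west ledge: 2G 0P; the east ledge: 4G 4P)
8. 1 prisoner ← the west ledge.  (the west ledge: 2G 1P; the east ledge: 4G 3P)
9. 2 guards and 1 prisoner → the east ledge.  (the west ledge: 0G 0P; the east ledge: 6G 4P)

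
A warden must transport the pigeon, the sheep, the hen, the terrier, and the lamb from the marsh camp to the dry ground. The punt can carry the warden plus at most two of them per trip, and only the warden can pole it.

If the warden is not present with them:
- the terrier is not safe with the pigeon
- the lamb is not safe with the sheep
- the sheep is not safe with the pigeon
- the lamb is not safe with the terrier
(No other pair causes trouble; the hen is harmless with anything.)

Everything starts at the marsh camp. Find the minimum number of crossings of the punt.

5

Counting alone: the warden can take at most 2 across per trip to the dry ground, so moving all 5 needs at least 3 loaded trips out, with a return between consecutive ones — at least 5 crossings.
The plan below uses exactly 5 crossings, so it is optimal:
1. Warden goes to the dry ground with the lamb and the pigeon.  [the marsh camp: the hen, the sheep, the terrier | the dry ground: the lamb, the pigeon]
2. Warden goes back to the marsh camp alone.  [the marsh camp: the hen, the sheep, the terrier | the dry ground: the lamb, the pigeon]
3. Warden goes to the dry ground with the hen.  [the marsh camp: the sheep, the terrier | the dry ground: the hen, the lamb, the pigeon]
4. Warden goes back to the marsh camp alone.  [the marsh camp: the sheep, the terrier | the dry ground: the hen, the lamb, the pigeon]
5. Warden goes to the dry ground with the sheep and the terrier.  [the marsh camp: — | the dry ground: the hen, the lamb, the pigeon, the sheep, the terrier]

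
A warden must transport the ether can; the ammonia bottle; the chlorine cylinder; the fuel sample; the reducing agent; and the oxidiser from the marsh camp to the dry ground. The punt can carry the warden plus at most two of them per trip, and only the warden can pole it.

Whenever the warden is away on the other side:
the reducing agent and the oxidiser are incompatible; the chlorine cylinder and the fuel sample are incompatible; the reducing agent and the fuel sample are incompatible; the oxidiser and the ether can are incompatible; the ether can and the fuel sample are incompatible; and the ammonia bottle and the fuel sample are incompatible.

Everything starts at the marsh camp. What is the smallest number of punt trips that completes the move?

Counting alone: the warden can take at most 2 across per trip to the dry ground, so moving all 6 needs at least 3 loaded trips out, with a return between consecutive ones — at least 5 crossings.
The safety rule pushes this higher. Following every safe sequence of crossings, the most of the 6 that can be at the dry ground as the punt arrives there on crossing 5 is 5 — never all 6.
So no plan with fewer than 7 crossings exists, and this one achieves 7:
1. Warden goes to the dry ground with the fuel sample and the oxidiser.  [the marsh camp: the ammonia bottle, the chlorine cylinder, the ether can, the reducing agent | the dry ground: the fuel sample, the oxidiser]
2. Warden goes back to the marsh camp alone.  [the marsh camp: the ammonia bottle, the chlorine cylinder, the ether can, the reducing agent | the dry ground: the fuel sample, the oxidiser]
3. Warden goes to the dry ground with the ammonia bottle and the ether can.  [the marsh camp: the chlorine cylinder, the reducing agent | the dry ground: the ammonia bottle, the ether can, the fuel sample, the oxidiser]
4. Warden goes back to the marsh camp with the fuel sample and the oxidiser.  [the marsh camp: the chlorine cylinder, the fuel sample, the oxidiser, the reducing agent | the dry ground: the ammonia bottle, the ether can]
5. Warden goes to the dry ground with the chlorine cylinder and the reducing agent.  [the marsh camp: the fuel sample, the oxidiser | the dry ground: the ammonia bottle, the chlorine cylinder, the ether can, the reducing agent]
6. Warden goes back to the marsh camp alone.  [the marsh camp: the fuel sample, the oxidiser | the dry ground: the ammonia bottle, the chlorine cylinder, the ether can, the reducing agent]
7. Warden goes to the dry ground with the fuel sample and the oxidiser.  [the marsh camp: — | the dry ground: the ammonia bottle, the chlorine cylinder, the ether can, the fuel sample, the oxidiser, the reducing agent]

7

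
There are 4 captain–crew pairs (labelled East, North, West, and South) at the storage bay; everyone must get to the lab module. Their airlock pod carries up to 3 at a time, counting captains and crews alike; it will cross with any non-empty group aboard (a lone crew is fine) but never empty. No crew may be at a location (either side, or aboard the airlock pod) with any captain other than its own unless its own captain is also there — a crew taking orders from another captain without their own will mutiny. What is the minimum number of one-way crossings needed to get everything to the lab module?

9

Counting alone: each trip to the lab module takes at most 3 across and each return brings at least 1 back, so after t trips out (and t−1 returns) at most 3t − (t−1) of the 8 are across; that first reaches 8 at t = 4, so at least 7 crossings are needed.
The safety rule pushes this higher. Following every safe sequence of crossings, the most of the 8 that can be at the lab module as the airlock pod arrives there on crossing 7 is 7 — never all 8.
So no plan with fewer than 9 crossings exists, and this one achieves 9:
1. captain East and crew East cross → the lab module.
2. captain East crosses ← the storage bay.
3. captain East, captain North, and crew North cross → the lab module.
4. captain East and crew East cross ← the storage bay.
5. captain East, captain South, and captain West cross → the lab module.
6. crew North crosses ← the storage bay.
7. crew East and crew North cross → the lab module.
8. crew East crosses ← the storage bay.
9. crew East, crew South, and crew West cross → the lab module.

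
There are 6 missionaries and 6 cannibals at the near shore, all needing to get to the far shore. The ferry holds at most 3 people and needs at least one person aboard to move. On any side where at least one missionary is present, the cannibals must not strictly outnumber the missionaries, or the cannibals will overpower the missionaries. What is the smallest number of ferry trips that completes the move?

Following every safe sequence of crossings from the start, the most of the 12 that can be at the far shore as the ferry arrives there on crossings 1, 3, 5 is 3, 5, 6 respectively; the best ever achieved is 6 of 12.
From crossing 7 on, no configuration arises that was not already reachable earlier: only 17 distinct safe configurations (who is on which side, and where the ferry is) can ever be reached, none of them has everyone across, and every continuation just revisits them. They are: 0 missionaries + 0 cannibals across (ferry back at the start); 0 missionaries + 1 cannibal across (ferry there); 0 missionaries + 1 cannibal across (ferry back at the start); 0 missionaries + 2 cannibals across (ferry there); 0 missionaries + 2 cannibals across (ferry back at the start); 0 missionaries + 3 cannibals across (ferry there); 0 missionaries + 3 cannibals across (ferry back at the start); 0 missionaries + 4 cannibals across (ferry there); 0 missionaries + 4 cannibals across (ferry back at the start); 0 missionaries + 5 cannibals across (ferry there); 0 missionaries + 5 cannibals across (ferry back at the start); 0 missionaries + 6 cannibals across (ferry there); 1 missionary + 1 cannibal across (ferry there); 1 missionary + 1 cannibal across (ferry back at the start); 2 missionaries + 2 cannibals across (ferry there); 2 missionaries + 2 cannibals across (ferry back at the start); 3 missionaries + 3 cannibals across (ferry there). So no valid plan exists.

impossible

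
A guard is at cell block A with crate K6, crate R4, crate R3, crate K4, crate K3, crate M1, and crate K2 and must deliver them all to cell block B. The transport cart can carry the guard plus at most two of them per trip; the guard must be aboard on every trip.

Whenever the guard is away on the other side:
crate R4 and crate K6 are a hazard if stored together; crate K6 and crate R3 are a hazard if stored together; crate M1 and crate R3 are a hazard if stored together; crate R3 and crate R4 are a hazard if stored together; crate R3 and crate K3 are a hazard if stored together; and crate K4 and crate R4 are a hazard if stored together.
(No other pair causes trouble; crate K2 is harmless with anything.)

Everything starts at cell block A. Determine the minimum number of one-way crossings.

Counting alone: the guard can take at most 2 across per trip to cell block B, so moving all 7 needs at least 4 loaded trips out, with a return between consecutive ones — at least 7 crossings.
The safety rule pushes this higher. Following every safe sequence of crossings, the most of the 7 that can be at cell block B as the transport cart arrives there on crossings 7, 9 is 5, 6 respectively — never all 7.
So no plan with fewer than 11 crossings exists, and this one achieves 11:
1. Guard goes to cell block B with crate R3 and crate R4.
2. Guard goes back to cell block A with crate R4.
3. Guard goes to cell block B with crate K4 and crate K6.
4. Guard goes back to cell block A with crate K6.
5. Guard goes to cell block B with crate K3 and crate K6.
6. Guard goes back to cell block A with crate R3.
7. Guard goes to cell block B with crate M1 and crate R4.
8. Guard goes back to cell block A with crate R4.
9. Guard goes to cell block B with crate K2 and crate R4.
10. Guard goes back to cell block A with crate R4.
11. Guard goes to cell block B with crate R3 and crate R4.

11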